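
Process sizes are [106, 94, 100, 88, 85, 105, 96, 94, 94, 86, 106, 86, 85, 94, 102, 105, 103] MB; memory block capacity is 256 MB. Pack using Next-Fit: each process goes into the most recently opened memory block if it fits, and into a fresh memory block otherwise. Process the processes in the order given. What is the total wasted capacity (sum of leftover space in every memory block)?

675

memory block 1: place 106 MB, 150 MB left
memory block 1: place 94 MB, 56 MB left
memory block 2: place 100 MB, 156 MB left
memory block 2: place 88 MB, 68 MB left
memory block 3: place 85 MB, 171 MB left
memory block 3: place 105 MB, 66 MB left
memory block 4: place 96 MB, 160 MB left
memory block 4: place 94 MB, 66 MB left
memory block 5: place 94 MB, 162 MB left
memory block 5: place 86 MB, 76 MB left
memory block 6: place 106 MB, 150 MB left
memory block 6: place 86 MB, 64 MB left
memory block 7: place 85 MB, 171 MB left
memory block 7: place 94 MB, 77 MB left
memory block 8: place 102 MB, 154 MB left
memory block 8: place 105 MB, 49 MB left
memory block 9: place 103 MB, 153 MB left
9 memory blocks × 256 MB = 2304 MB; used 1629 MB; unused 675 MB.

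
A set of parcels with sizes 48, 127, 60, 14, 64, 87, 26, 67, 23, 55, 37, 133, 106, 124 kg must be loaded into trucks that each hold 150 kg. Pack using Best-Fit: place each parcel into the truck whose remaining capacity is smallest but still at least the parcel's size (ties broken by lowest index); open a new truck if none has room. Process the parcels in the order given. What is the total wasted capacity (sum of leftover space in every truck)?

229

48 kg → truck 1 (remaining 102 kg)
127 kg → truck 2 (remaining 23 kg)
60 kg → truck 1 (remaining 42 kg)
14 kg → truck 2 (remaining 9 kg)
64 kg → truck 3 (remaining 86 kg)
87 kg → truck 4 (remaining 63 kg)
26 kg → truck 1 (remaining 16 kg)
67 kg → truck 3 (remaining 19 kg)
23 kg → truck 4 (remaining 40 kg)
55 kg → truck 5 (remaining 95 kg)
37 kg → truck 4 (remaining 3 kg)
133 kg → truck 6 (remaining 17 kg)
106 kg → truck 7 (remaining 44 kg)
124 kg → truck 8 (remaining 26 kg)
8 trucks × 150 kg = 1200 kg; used 971 kg; unused 229 kg.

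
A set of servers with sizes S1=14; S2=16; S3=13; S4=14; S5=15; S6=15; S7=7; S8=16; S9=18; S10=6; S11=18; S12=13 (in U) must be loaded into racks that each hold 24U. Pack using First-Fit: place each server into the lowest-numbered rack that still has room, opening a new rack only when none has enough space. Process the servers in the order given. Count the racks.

rack 1: place S1 (14U), 10U left
rack 2: place S2 (16U), 8U left
rack 3: place S3 (13U), 11U left
rack 4: place S4 (14U), 10U left
rack 5: place S5 (15U), 9U left
rack 6: place S6 (15U), 9U left
rack 1: place S7 (7U), 3U left
rack 7: place S8 (16U), 8U left
rack 8: place S9 (18U), 6U left
rack 2: place S10 (6U), 2U left
rack 9: place S11 (18U), 6U left
rack 10: place S12 (13U), 11U left
Final racks: [14,7] [16,6] [13] [14] [15] [15] [16] [18] [18] [13].

10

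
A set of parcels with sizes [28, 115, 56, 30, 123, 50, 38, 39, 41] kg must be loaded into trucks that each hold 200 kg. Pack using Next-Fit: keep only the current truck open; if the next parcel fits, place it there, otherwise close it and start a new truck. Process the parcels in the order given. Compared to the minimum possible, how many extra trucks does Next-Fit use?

Next-Fit: [28,115,56] [30,123] [50,38,39,41] → 3 trucks.
Total size 520 kg; any packing needs at least ⌈520/200⌉ = 3 trucks.
So 3 is already optimal.

0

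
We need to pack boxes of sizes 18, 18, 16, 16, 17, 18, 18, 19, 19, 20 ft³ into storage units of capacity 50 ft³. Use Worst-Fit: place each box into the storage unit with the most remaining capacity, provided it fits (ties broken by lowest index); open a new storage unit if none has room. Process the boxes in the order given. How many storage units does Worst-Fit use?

18 ft³ → storage unit 1 (remaining 32 ft³)
18 ft³ → storage unit 1 (remaining 14 ft³)
16 ft³ → storage unit 2 (remaining 34 ft³)
16 ft³ → storage unit 2 (remaining 18 ft³)
17 ft³ → storage unit 2 (remaining 1 ft³)
18 ft³ → storage unit 3 (remaining 32 ft³)
18 ft³ → storage unit 3 (remaining 14 ft³)
19 ft³ → storage unit 4 (remaining 31 ft³)
19 ft³ → storage unit 4 (remaining 12 ft³)
20 ft³ → storage unit 5 (remaining 30 ft³)
Final storage units: [18,18] [16,16,17] [18,18] [19,19] [20].

5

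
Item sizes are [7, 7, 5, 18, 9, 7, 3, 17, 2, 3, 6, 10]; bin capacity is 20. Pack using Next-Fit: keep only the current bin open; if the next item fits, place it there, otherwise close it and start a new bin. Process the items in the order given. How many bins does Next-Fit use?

7 → bin 1 (remaining 13)
7 → bin 1 (remaining 6)
5 → bin 1 (remaining 1)
18 → bin 2 (remaining 2)
9 → bin 3 (remaining 11)
7 → bin 3 (remaining 4)
3 → bin 3 (remaining 1)
17 → bin 4 (remaining 3)
2 → bin 4 (remaining 1)
3 → bin 5 (remaining 17)
6 → bin 5 (remaining 11)
10 → bin 5 (remaining 1)
Final bins: [7,7,5] [18] [9,7,3] [17,2] [3,6,10].

5 bins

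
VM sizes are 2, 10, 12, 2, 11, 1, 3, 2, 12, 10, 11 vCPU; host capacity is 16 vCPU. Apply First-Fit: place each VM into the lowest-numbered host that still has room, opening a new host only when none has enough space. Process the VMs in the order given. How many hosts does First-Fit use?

6

host 1: place 2 vCPU, 14 vCPU left
host 1: place 10 vCPU, 4 vCPU left
host 2: place 12 vCPU, 4 vCPU left
host 1: place 2 vCPU, 2 vCPU left
host 3: place 11 vCPU, 5 vCPU left
host 1: place 1 vCPU, 1 vCPU left
host 2: place 3 vCPU, 1 vCPU left
host 3: place 2 vCPU, 3 vCPU left
host 4: place 12 vCPU, 4 vCPU left
host 5: place 10 vCPU, 6 vCPU left
host 6: place 11 vCPU, 5 vCPU left
Final hosts: [2,10,2,1] [12,3] [11,2] [12] [10] [11].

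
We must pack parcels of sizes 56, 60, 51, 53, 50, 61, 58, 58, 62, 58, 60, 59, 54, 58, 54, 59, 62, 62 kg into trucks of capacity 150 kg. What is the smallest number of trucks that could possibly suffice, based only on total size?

Total size = 56 + 60 + 51 + 53 + 50 + 61 + 58 + 58 + 62 + 58 + 60 + 59 + 54 + 58 + 54 + 59 + 62 + 62 = 1035 kg.
⌈1035 / 150⌉ = 7.

7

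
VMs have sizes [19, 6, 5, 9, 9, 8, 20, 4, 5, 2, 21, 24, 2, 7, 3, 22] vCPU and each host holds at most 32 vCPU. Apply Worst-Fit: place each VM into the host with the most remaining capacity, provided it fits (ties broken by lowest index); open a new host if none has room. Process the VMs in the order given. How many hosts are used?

19 vCPU → host 1 (remaining 13 vCPU)
6 vCPU → host 1 (remaining 7 vCPU)
5 vCPU → host 1 (remaining 2 vCPU)
9 vCPU → host 2 (remaining 23 vCPU)
9 vCPU → host 2 (remaining 14 vCPU)
8 vCPU → host 2 (remaining 6 vCPU)
20 vCPU → host 3 (remaining 12 vCPU)
4 vCPU → host 3 (remaining 8 vCPU)
5 vCPU → host 3 (remaining 3 vCPU)
2 vCPU → host 2 (remaining 4 vCPU)
21 vCPU → host 4 (remaining 11 vCPU)
24 vCPU → host 5 (remaining 8 vCPU)
2 vCPU → host 4 (remaining 9 vCPU)
7 vCPU → host 4 (remaining 2 vCPU)
3 vCPU → host 5 (remaining 5 vCPU)
22 vCPU → host 6 (remaining 10 vCPU)
Final hosts: [19,6,5] [9,9,8,2] [20,4,5] [21,2,7] [24,3] [22].

6 hosts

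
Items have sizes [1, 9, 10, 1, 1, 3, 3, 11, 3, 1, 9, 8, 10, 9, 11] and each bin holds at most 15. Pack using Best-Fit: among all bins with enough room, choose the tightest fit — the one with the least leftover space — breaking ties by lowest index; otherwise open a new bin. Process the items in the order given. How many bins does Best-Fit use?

Put 1 in bin 1; 14 remain.
Put 9 in bin 1; 5 remain.
Put 10 in bin 2; 5 remain.
Put 1 in bin 1; 4 remain.
Put 1 in bin 1; 3 remain.
Put 3 in bin 1; 0 remain.
Put 3 in bin 2; 2 remain.
Put 11 in bin 3; 4 remain.
Put 3 in bin 3; 1 remain.
Put 1 in bin 3; 0 remain.
Put 9 in bin 4; 6 remain.
Put 8 in bin 5; 7 remain.
Put 10 in bin 6; 5 remain.
Put 9 in bin 7; 6 remain.
Put 11 in bin 8; 4 remain.

8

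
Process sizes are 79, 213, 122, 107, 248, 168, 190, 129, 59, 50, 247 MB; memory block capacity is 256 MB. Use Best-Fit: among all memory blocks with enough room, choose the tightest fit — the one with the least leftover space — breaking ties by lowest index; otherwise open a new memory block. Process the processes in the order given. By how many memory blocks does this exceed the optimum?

Best-Fit: [79,122,50] [213] [107,129] [248] [168] [190,59] [247] → 7 memory blocks.
Total size 1612 MB; any packing needs at least ⌈1612/256⌉ = 7 memory blocks.
So 7 is already optimal.

0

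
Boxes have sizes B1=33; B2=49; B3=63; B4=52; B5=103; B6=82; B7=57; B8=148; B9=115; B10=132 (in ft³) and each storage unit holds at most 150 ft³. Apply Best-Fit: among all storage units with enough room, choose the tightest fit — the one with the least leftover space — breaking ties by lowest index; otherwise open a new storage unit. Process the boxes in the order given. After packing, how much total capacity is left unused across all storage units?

B1 (33 ft³) → storage unit 1 (remaining 117 ft³)
B2 (49 ft³) → storage unit 1 (remaining 68 ft³)
B3 (63 ft³) → storage unit 1 (remaining 5 ft³)
B4 (52 ft³) → storage unit 2 (remaining 98 ft³)
B5 (103 ft³) → storage unit 3 (remaining 47 ft³)
B6 (82 ft³) → storage unit 2 (remaining 16 ft³)
B7 (57 ft³) → storage unit 4 (remaining 93 ft³)
B8 (148 ft³) → storage unit 5 (remaining 2 ft³)
B9 (115 ft³) → storage unit 6 (remaining 35 ft³)
B10 (132 ft³) → storage unit 7 (remaining 18 ft³)
7 storage units × 150 ft³ = 1050 ft³; used 834 ft³; unused 216 ft³.

216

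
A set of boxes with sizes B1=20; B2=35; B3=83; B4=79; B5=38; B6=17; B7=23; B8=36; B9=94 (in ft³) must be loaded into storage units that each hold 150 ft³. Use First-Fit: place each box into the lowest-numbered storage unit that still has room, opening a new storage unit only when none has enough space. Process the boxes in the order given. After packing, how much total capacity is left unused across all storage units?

B1 (20 ft³) → storage unit 1 (remaining 130 ft³)
B2 (35 ft³) → storage unit 1 (remaining 95 ft³)
B3 (83 ft³) → storage unit 1 (remaining 12 ft³)
B4 (79 ft³) → storage unit 2 (remaining 71 ft³)
B5 (38 ft³) → storage unit 2 (remaining 33 ft³)
B6 (17 ft³) → storage unit 2 (remaining 16 ft³)
B7 (23 ft³) → storage unit 3 (remaining 127 ft³)
B8 (36 ft³) → storage unit 3 (remaining 91 ft³)
B9 (94 ft³) → storage unit 4 (remaining 56 ft³)
4 storage units × 150 ft³ = 600 ft³; used 425 ft³; unused 175 ft³.

175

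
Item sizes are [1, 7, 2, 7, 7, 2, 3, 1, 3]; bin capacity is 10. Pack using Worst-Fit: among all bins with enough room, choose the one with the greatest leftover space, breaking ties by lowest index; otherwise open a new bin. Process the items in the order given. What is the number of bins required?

4

Put 1 in bin 1; 9 remain.
Put 7 in bin 1; 2 remain.
Put 2 in bin 1; 0 remain.
Put 7 in bin 2; 3 remain.
Put 7 in bin 3; 3 remain.
Put 2 in bin 2; 1 remain.
Put 3 in bin 3; 0 remain.
Put 1 in bin 2; 0 remain.
Put 3 in bin 4; 7 remain.
Final bins: [1,7,2] [7,2,1] [7,3] [3].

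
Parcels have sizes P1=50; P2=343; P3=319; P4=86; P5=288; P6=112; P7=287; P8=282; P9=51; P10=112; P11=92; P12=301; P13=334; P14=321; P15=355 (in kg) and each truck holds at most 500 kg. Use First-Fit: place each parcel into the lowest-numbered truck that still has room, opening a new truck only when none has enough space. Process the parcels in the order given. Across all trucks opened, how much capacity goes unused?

truck 1: place P1 (50 kg), 450 kg left
truck 1: place P2 (343 kg), 107 kg left
truck 2: place P3 (319 kg), 181 kg left
truck 1: place P4 (86 kg), 21 kg left
truck 3: place P5 (288 kg), 212 kg left
truck 2: place P6 (112 kg), 69 kg left
truck 4: place P7 (287 kg), 213 kg left
truck 5: place P8 (282 kg), 218 kg left
truck 2: place P9 (51 kg), 18 kg left
truck 3: place P10 (112 kg), 100 kg left
truck 3: place P11 (92 kg), 8 kg left
truck 6: place P12 (301 kg), 199 kg left
truck 7: place P13 (334 kg), 166 kg left
truck 8: place P14 (321 kg), 179 kg left
truck 9: place P15 (355 kg), 145 kg left
9 trucks × 500 kg = 4500 kg; used 3333 kg; unused 1167 kg.

1167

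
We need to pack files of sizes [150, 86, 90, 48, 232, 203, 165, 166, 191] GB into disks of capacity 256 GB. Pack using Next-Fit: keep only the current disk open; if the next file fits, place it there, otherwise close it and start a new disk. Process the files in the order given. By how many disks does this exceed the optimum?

Next-Fit: [150,86] [90,48] [232] [203] [165] [166] [191] → 7 disks.
Total size 1331 GB; any packing needs at least ⌈1331/256⌉ = 6 disks.
An optimal packing achieves that bound: [232] [203,48] [191] [166,90] [165,86] [150] → 6 disks.
Excess: 7 − 6 = 1.

1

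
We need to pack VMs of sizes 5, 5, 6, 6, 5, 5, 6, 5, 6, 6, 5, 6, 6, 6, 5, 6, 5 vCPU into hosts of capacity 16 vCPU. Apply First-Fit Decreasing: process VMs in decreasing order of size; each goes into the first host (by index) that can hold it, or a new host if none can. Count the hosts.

Sorted descending: 6, 6, 6, 6, 6, 6, 6, 6, 6, 5, 5, 5, 5, 5, 5, 5, 5.
6 vCPU → host 1 (remaining 10 vCPU)
6 vCPU → host 1 (remaining 4 vCPU)
6 vCPU → host 2 (remaining 10 vCPU)
6 vCPU → host 2 (remaining 4 vCPU)
6 vCPU → host 3 (remaining 10 vCPU)
6 vCPU → host 3 (remaining 4 vCPU)
6 vCPU → host 4 (remaining 10 vCPU)
6 vCPU → host 4 (remaining 4 vCPU)
6 vCPU → host 5 (remaining 10 vCPU)
5 vCPU → host 5 (remaining 5 vCPU)
5 vCPU → host 5 (remaining 0 vCPU)
5 vCPU → host 6 (remaining 11 vCPU)
5 vCPU → host 6 (remaining 6 vCPU)
5 vCPU → host 6 (remaining 1 vCPU)
5 vCPU → host 7 (remaining 11 vCPU)
5 vCPU → host 7 (remaining 6 vCPU)
5 vCPU → host 7 (remaining 1 vCPU)

7 hosts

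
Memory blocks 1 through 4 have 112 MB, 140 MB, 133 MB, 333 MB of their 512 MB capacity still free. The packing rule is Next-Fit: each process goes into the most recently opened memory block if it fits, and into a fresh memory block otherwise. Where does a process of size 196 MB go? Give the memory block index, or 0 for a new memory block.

Next-Fit only looks at memory block 4, which has 333 MB free.
196 MB fits there.

4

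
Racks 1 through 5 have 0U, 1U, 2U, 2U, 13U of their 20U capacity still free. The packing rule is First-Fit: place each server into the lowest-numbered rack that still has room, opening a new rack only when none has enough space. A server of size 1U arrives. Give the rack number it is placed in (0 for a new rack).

Racks with room: rack 2 (1U), rack 3 (2U), rack 4 (2U), rack 5 (13U).
The first with room is rack 2.

2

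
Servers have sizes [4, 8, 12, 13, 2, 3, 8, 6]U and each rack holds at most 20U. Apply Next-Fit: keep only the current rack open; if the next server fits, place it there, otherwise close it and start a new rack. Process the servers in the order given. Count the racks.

rack 1: place 4U, 16U left
rack 1: place 8U, 8U left
rack 2: place 12U, 8U left
rack 3: place 13U, 7U left
rack 3: place 2U, 5U left
rack 3: place 3U, 2U left
rack 4: place 8U, 12U left
rack 4: place 6U, 6U left
Final racks: [4,8] [12] [13,2,3] [8,6].

4 racks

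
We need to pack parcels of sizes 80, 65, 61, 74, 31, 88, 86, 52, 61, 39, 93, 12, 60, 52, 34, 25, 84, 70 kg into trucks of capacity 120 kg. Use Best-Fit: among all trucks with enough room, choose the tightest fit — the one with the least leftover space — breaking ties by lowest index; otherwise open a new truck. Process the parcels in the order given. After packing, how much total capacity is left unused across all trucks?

253

truck 1: place 80 kg, 40 kg left
truck 2: place 65 kg, 55 kg left
truck 3: place 61 kg, 59 kg left
truck 4: place 74 kg, 46 kg left
truck 1: place 31 kg, 9 kg left
truck 5: place 88 kg, 32 kg left
truck 6: place 86 kg, 34 kg left
truck 2: place 52 kg, 3 kg left
truck 7: place 61 kg, 59 kg left
truck 4: place 39 kg, 7 kg left
truck 8: place 93 kg, 27 kg left
truck 8: place 12 kg, 15 kg left
truck 9: place 60 kg, 60 kg left
truck 3: place 52 kg, 7 kg left
truck 6: place 34 kg, 0 kg left
truck 5: place 25 kg, 7 kg left
truck 10: place 84 kg, 36 kg left
truck 11: place 70 kg, 50 kg left
11 trucks × 120 kg = 1320 kg; used 1067 kg; unused 253 kg.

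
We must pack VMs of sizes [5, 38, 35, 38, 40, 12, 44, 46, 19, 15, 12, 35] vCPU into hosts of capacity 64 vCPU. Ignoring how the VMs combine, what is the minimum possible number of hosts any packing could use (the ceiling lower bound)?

Total size = 5 + 38 + 35 + 38 + 40 + 12 + 44 + 46 + 19 + 15 + 12 + 35 = 339 vCPU.
⌈339 / 64⌉ = 6.

6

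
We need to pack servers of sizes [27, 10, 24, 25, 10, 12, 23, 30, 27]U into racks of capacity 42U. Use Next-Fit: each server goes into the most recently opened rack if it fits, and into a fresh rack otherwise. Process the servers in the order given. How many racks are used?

6 racks

27U → rack 1 (remaining 15U)
10U → rack 1 (remaining 5U)
24U → rack 2 (remaining 18U)
25U → rack 3 (remaining 17U)
10U → rack 3 (remaining 7U)
12U → rack 4 (remaining 30U)
23U → rack 4 (remaining 7U)
30U → rack 5 (remaining 12U)
27U → rack 6 (remaining 15U)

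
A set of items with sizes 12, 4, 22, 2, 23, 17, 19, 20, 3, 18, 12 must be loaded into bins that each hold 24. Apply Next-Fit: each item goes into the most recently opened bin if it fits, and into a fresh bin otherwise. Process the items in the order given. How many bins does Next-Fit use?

bin 1: place 12, 12 left
bin 1: place 4, 8 left
bin 2: place 22, 2 left
bin 2: place 2, 0 left
bin 3: place 23, 1 left
bin 4: place 17, 7 left
bin 5: place 19, 5 left
bin 6: place 20, 4 left
bin 6: place 3, 1 left
bin 7: place 18, 6 left
bin 8: place 12, 12 left

8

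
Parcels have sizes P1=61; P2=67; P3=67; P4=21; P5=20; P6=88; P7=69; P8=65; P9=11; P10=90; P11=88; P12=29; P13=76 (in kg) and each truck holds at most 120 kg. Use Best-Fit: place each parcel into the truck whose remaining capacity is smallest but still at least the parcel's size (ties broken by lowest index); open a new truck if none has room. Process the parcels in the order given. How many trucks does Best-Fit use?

Put P1 (61 kg) in truck 1; 59 kg remain.
Put P2 (67 kg) in truck 2; 53 kg remain.
Put P3 (67 kg) in truck 3; 53 kg remain.
Put P4 (21 kg) in truck 2; 32 kg remain.
Put P5 (20 kg) in truck 2; 12 kg remain.
Put P6 (88 kg) in truck 4; 32 kg remain.
Put P7 (69 kg) in truck 5; 51 kg remain.
Put P8 (65 kg) in truck 6; 55 kg remain.
Put P9 (11 kg) in truck 2; 1 kg remain.
Put P10 (90 kg) in truck 7; 30 kg remain.
Put P11 (88 kg) in truck 8; 32 kg remain.
Put P12 (29 kg) in truck 7; 1 kg remain.
Put P13 (76 kg) in truck 9; 44 kg remain.

9 trucks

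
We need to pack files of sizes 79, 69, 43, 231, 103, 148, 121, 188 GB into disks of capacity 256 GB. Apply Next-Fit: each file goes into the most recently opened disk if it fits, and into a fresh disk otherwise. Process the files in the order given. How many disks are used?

5 disks

Put 79 GB in disk 1; 177 GB remain.
Put 69 GB in disk 1; 108 GB remain.
Put 43 GB in disk 1; 65 GB remain.
Put 231 GB in disk 2; 25 GB remain.
Put 103 GB in disk 3; 153 GB remain.
Put 148 GB in disk 3; 5 GB remain.
Put 121 GB in disk 4; 135 GB remain.
Put 188 GB in disk 5; 68 GB remain.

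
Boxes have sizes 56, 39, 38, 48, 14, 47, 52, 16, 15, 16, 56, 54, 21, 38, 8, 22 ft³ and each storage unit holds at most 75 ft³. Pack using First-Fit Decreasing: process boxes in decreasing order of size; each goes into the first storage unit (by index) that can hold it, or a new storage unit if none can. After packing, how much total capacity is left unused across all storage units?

135

Sorted descending: 56, 56, 54, 52, 48, 47, 39, 38, 38, 22, 21, 16, 16, 15, 14, 8.
storage unit 1: place 56 ft³, 19 ft³ left
storage unit 2: place 56 ft³, 19 ft³ left
storage unit 3: place 54 ft³, 21 ft³ left
storage unit 4: place 52 ft³, 23 ft³ left
storage unit 5: place 48 ft³, 27 ft³ left
storage unit 6: place 47 ft³, 28 ft³ left
storage unit 7: place 39 ft³, 36 ft³ left
storage unit 8: place 38 ft³, 37 ft³ left
storage unit 9: place 38 ft³, 37 ft³ left
storage unit 4: place 22 ft³, 1 ft³ left
storage unit 3: place 21 ft³, 0 ft³ left
storage unit 1: place 16 ft³, 3 ft³ left
storage unit 2: place 16 ft³, 3 ft³ left
storage unit 5: place 15 ft³, 12 ft³ left
storage unit 6: place 14 ft³, 14 ft³ left
storage unit 5: place 8 ft³, 4 ft³ left
9 storage units × 75 ft³ = 675 ft³; used 540 ft³; unused 135 ft³.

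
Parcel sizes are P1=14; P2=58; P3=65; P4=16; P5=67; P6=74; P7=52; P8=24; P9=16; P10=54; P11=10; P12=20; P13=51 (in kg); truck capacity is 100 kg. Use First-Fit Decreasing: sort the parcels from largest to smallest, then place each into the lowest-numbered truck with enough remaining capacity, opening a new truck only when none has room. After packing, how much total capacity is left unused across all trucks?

179

Sorted descending: 74, 67, 65, 58, 54, 52, 51, 24, 20, 16, 16, 14, 10.
74 kg → truck 1 (remaining 26 kg)
67 kg → truck 2 (remaining 33 kg)
65 kg → truck 3 (remaining 35 kg)
58 kg → truck 4 (remaining 42 kg)
54 kg → truck 5 (remaining 46 kg)
52 kg → truck 6 (remaining 48 kg)
51 kg → truck 7 (remaining 49 kg)
24 kg → truck 1 (remaining 2 kg)
20 kg → truck 2 (remaining 13 kg)
16 kg → truck 3 (remaining 19 kg)
16 kg → truck 3 (remaining 3 kg)
14 kg → truck 4 (remaining 28 kg)
10 kg → truck 2 (remaining 3 kg)
7 trucks × 100 kg = 700 kg; used 521 kg; unused 179 kg.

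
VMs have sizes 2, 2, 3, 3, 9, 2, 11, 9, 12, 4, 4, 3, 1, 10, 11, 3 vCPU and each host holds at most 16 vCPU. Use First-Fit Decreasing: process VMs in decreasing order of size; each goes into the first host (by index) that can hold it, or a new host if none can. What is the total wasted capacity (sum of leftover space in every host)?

7

Sorted descending: 12, 11, 11, 10, 9, 9, 4, 4, 3, 3, 3, 3, 2, 2, 2, 1.
12 vCPU → host 1 (remaining 4 vCPU)
11 vCPU → host 2 (remaining 5 vCPU)
11 vCPU → host 3 (remaining 5 vCPU)
10 vCPU → host 4 (remaining 6 vCPU)
9 vCPU → host 5 (remaining 7 vCPU)
9 vCPU → host 6 (remaining 7 vCPU)
4 vCPU → host 1 (remaining 0 vCPU)
4 vCPU → host 2 (remaining 1 vCPU)
3 vCPU → host 3 (remaining 2 vCPU)
3 vCPU → host 4 (remaining 3 vCPU)
3 vCPU → host 4 (remaining 0 vCPU)
3 vCPU → host 5 (remaining 4 vCPU)
2 vCPU → host 3 (remaining 0 vCPU)
2 vCPU → host 5 (remaining 2 vCPU)
2 vCPU → host 5 (remaining 0 vCPU)
1 vCPU → host 2 (remaining 0 vCPU)
6 hosts × 16 vCPU = 96 vCPU; used 89 vCPU; unused 7 vCPU.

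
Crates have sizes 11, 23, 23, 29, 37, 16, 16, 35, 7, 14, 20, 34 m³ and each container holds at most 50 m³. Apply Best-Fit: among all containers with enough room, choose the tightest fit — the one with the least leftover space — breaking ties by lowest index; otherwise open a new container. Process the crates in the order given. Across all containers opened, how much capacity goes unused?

11 m³ → container 1 (remaining 39 m³)
23 m³ → container 1 (remaining 16 m³)
23 m³ → container 2 (remaining 27 m³)
29 m³ → container 3 (remaining 21 m³)
37 m³ → container 4 (remaining 13 m³)
16 m³ → container 1 (remaining 0 m³)
16 m³ → container 3 (remaining 5 m³)
35 m³ → container 5 (remaining 15 m³)
7 m³ → container 4 (remaining 6 m³)
14 m³ → container 5 (remaining 1 m³)
20 m³ → container 2 (remaining 7 m³)
34 m³ → container 6 (remaining 16 m³)
6 containers × 50 m³ = 300 m³; used 265 m³; unused 35 m³.

35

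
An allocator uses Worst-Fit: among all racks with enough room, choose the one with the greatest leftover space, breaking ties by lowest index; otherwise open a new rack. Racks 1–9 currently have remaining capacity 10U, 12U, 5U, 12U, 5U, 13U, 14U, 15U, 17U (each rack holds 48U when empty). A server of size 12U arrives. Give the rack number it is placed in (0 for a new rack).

9

Racks with room: rack 2 (12U), rack 4 (12U), rack 6 (13U), rack 7 (14U), rack 8 (15U), rack 9 (17U).
Most room is rack 9 with 17U free.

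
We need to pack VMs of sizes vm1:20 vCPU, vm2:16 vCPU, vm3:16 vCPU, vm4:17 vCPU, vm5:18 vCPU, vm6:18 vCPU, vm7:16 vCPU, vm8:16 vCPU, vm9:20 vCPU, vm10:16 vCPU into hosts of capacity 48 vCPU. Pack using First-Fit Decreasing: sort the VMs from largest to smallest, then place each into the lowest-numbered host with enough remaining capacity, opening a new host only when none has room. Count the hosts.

Sorted descending: 20, 20, 18, 18, 17, 16, 16, 16, 16, 16.
20 vCPU → host 1 (remaining 28 vCPU)
20 vCPU → host 1 (remaining 8 vCPU)
18 vCPU → host 2 (remaining 30 vCPU)
18 vCPU → host 2 (remaining 12 vCPU)
17 vCPU → host 3 (remaining 31 vCPU)
16 vCPU → host 3 (remaining 15 vCPU)
16 vCPU → host 4 (remaining 32 vCPU)
16 vCPU → host 4 (remaining 16 vCPU)
16 vCPU → host 4 (remaining 0 vCPU)
16 vCPU → host 5 (remaining 32 vCPU)

5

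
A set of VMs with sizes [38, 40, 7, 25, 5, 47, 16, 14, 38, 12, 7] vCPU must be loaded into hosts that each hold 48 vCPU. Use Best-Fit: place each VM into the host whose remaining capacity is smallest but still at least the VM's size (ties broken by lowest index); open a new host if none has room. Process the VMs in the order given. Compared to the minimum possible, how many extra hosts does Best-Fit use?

0

Best-Fit: [38,5] [40,7] [25,16,7] [47] [14,12] [38] → 6 hosts.
Total size 249 vCPU; any packing needs at least ⌈249/48⌉ = 6 hosts.
So 6 is already optimal.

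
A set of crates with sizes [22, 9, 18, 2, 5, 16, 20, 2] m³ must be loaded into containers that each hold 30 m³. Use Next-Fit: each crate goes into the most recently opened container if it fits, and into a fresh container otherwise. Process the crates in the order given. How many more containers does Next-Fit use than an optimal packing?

Next-Fit: [22] [9,18,2] [5,16] [20,2] → 4 containers.
Total size 94 m³; any packing needs at least ⌈94/30⌉ = 4 containers.
So 4 is already optimal.

0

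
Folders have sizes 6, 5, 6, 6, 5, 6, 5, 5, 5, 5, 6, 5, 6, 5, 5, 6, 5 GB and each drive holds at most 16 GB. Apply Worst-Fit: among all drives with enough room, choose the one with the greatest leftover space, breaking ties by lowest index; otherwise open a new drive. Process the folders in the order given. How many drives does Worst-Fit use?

6 GB → drive 1 (remaining 10 GB)
5 GB → drive 1 (remaining 5 GB)
6 GB → drive 2 (remaining 10 GB)
6 GB → drive 2 (remaining 4 GB)
5 GB → drive 1 (remaining 0 GB)
6 GB → drive 3 (remaining 10 GB)
5 GB → drive 3 (remaining 5 GB)
5 GB → drive 3 (remaining 0 GB)
5 GB → drive 4 (remaining 11 GB)
5 GB → drive 4 (remaining 6 GB)
6 GB → drive 4 (remaining 0 GB)
5 GB → drive 5 (remaining 11 GB)
6 GB → drive 5 (remaining 5 GB)
5 GB → drive 5 (remaining 0 GB)
5 GB → drive 6 (remaining 11 GB)
6 GB → drive 6 (remaining 5 GB)
5 GB → drive 6 (remaining 0 GB)

6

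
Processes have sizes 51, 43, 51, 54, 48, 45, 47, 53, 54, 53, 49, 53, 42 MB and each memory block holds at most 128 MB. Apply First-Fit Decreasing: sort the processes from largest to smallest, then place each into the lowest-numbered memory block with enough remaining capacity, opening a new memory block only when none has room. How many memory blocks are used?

7 memory blocks

Sorted descending: 54, 54, 53, 53, 53, 51, 51, 49, 48, 47, 45, 43, 42.
memory block 1: place 54 MB, 74 MB left
memory block 1: place 54 MB, 20 MB left
memory block 2: place 53 MB, 75 MB left
memory block 2: place 53 MB, 22 MB left
memory block 3: place 53 MB, 75 MB left
memory block 3: place 51 MB, 24 MB left
memory block 4: place 51 MB, 77 MB left
memory block 4: place 49 MB, 28 MB left
memory block 5: place 48 MB, 80 MB left
memory block 5: place 47 MB, 33 MB left
memory block 6: place 45 MB, 83 MB left
memory block 6: place 43 MB, 40 MB left
memory block 7: place 42 MB, 86 MB left
Final memory blocks: [54,54] [53,53] [53,51] [51,49] [48,47] [45,43] [42].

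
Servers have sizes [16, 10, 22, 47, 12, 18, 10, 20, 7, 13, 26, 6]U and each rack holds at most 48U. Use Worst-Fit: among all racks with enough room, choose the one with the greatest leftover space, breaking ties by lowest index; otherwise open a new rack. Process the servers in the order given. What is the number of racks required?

5 racks

rack 1: place 16U, 32U left
rack 1: place 10U, 22U left
rack 1: place 22U, 0U left
rack 2: place 47U, 1U left
rack 3: place 12U, 36U left
rack 3: place 18U, 18U left
rack 3: place 10U, 8U left
rack 4: place 20U, 28U left
rack 4: place 7U, 21U left
rack 4: place 13U, 8U left
rack 5: place 26U, 22U left
rack 5: place 6U, 16U left
Final racks: [16,10,22] [47] [12,18,10] [20,7,13] [26,6].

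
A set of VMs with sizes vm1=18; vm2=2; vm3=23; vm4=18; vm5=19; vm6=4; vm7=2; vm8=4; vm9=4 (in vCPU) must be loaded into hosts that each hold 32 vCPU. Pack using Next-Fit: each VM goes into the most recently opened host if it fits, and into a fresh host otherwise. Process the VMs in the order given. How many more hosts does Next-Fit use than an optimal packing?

Next-Fit: [18,2] [23] [18] [19,4,2,4] [4] → 5 hosts.
4 VMs exceed 16 vCPU (half the capacity), and no two of those can share a host, so at least 4 hosts are needed.
An optimal packing achieves that bound: [23,4,4] [19,4,2,2] [18] [18] → 4 hosts.
Excess: 5 − 4 = 1.

1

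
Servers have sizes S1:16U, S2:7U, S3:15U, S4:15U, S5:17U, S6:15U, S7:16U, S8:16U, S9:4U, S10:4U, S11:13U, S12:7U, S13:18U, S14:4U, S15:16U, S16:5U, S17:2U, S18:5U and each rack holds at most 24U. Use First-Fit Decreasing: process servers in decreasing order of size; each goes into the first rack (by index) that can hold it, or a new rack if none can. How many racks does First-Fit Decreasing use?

Sorted descending: 18, 17, 16, 16, 16, 16, 15, 15, 15, 13, 7, 7, 5, 5, 4, 4, 4, 2.
Put 18U in rack 1; 6U remain.
Put 17U in rack 2; 7U remain.
Put 16U in rack 3; 8U remain.
Put 16U in rack 4; 8U remain.
Put 16U in rack 5; 8U remain.
Put 16U in rack 6; 8U remain.
Put 15U in rack 7; 9U remain.
Put 15U in rack 8; 9U remain.
Put 15U in rack 9; 9U remain.
Put 13U in rack 10; 11U remain.
Put 7U in rack 2; 0U remain.
Put 7U in rack 3; 1U remain.
Put 5U in rack 1; 1U remain.
Put 5U in rack 4; 3U remain.
Put 4U in rack 5; 4U remain.
Put 4U in rack 5; 0U remain.
Put 4U in rack 6; 4U remain.
Put 2U in rack 4; 1U remain.
Final racks: [18,5] [17,7] [16,7] [16,5,2] [16,4,4] [16,4] [15] [15] [15] [13].

10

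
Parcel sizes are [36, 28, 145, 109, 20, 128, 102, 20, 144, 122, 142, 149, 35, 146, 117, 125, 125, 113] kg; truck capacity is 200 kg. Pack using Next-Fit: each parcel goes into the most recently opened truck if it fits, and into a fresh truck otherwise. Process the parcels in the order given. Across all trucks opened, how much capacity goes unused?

994

36 kg → truck 1 (remaining 164 kg)
28 kg → truck 1 (remaining 136 kg)
145 kg → truck 2 (remaining 55 kg)
109 kg → truck 3 (remaining 91 kg)
20 kg → truck 3 (remaining 71 kg)
128 kg → truck 4 (remaining 72 kg)
102 kg → truck 5 (remaining 98 kg)
20 kg → truck 5 (remaining 78 kg)
144 kg → truck 6 (remaining 56 kg)
122 kg → truck 7 (remaining 78 kg)
142 kg → truck 8 (remaining 58 kg)
149 kg → truck 9 (remaining 51 kg)
35 kg → truck 9 (remaining 16 kg)
146 kg → truck 10 (remaining 54 kg)
117 kg → truck 11 (remaining 83 kg)
125 kg → truck 12 (remaining 75 kg)
125 kg → truck 13 (remaining 75 kg)
113 kg → truck 14 (remaining 87 kg)
14 trucks × 200 kg = 2800 kg; used 1806 kg; unused 994 kg.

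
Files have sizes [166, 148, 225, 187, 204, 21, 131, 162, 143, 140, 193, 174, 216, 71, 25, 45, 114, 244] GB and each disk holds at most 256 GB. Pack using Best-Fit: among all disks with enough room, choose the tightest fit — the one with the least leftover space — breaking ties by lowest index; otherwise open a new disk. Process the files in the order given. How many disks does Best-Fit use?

disk 1: place 166 GB, 90 GB left
disk 2: place 148 GB, 108 GB left
disk 3: place 225 GB, 31 GB left
disk 4: place 187 GB, 69 GB left
disk 5: place 204 GB, 52 GB left
disk 3: place 21 GB, 10 GB left
disk 6: place 131 GB, 125 GB left
disk 7: place 162 GB, 94 GB left
disk 8: place 143 GB, 113 GB left
disk 9: place 140 GB, 116 GB left
disk 10: place 193 GB, 63 GB left
disk 11: place 174 GB, 82 GB left
disk 12: place 216 GB, 40 GB left
disk 11: place 71 GB, 11 GB left
disk 12: place 25 GB, 15 GB left
disk 5: place 45 GB, 7 GB left
disk 9: place 114 GB, 2 GB left
disk 13: place 244 GB, 12 GB left

13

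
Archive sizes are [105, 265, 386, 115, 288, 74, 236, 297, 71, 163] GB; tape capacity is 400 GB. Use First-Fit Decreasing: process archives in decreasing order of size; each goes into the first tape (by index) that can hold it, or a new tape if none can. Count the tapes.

6

Sorted descending: 386, 297, 288, 265, 236, 163, 115, 105, 74, 71.
386 GB → tape 1 (remaining 14 GB)
297 GB → tape 2 (remaining 103 GB)
288 GB → tape 3 (remaining 112 GB)
265 GB → tape 4 (remaining 135 GB)
236 GB → tape 5 (remaining 164 GB)
163 GB → tape 5 (remaining 1 GB)
115 GB → tape 4 (remaining 20 GB)
105 GB → tape 3 (remaining 7 GB)
74 GB → tape 2 (remaining 29 GB)
71 GB → tape 6 (remaining 329 GB)
Final tapes: [386] [297,74] [288,105] [265,115] [236,163] [71].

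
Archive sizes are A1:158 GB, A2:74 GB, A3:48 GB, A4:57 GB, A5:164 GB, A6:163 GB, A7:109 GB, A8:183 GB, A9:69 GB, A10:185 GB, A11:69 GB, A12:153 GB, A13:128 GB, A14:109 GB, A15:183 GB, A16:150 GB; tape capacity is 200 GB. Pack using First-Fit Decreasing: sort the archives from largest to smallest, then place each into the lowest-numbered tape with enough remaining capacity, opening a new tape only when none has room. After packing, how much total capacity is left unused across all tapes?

398

Sorted descending: 185, 183, 183, 164, 163, 158, 153, 150, 128, 109, 109, 74, 69, 69, 57, 48.
tape 1: place 185 GB, 15 GB left
tape 2: place 183 GB, 17 GB left
tape 3: place 183 GB, 17 GB left
tape 4: place 164 GB, 36 GB left
tape 5: place 163 GB, 37 GB left
tape 6: place 158 GB, 42 GB left
tape 7: place 153 GB, 47 GB left
tape 8: place 150 GB, 50 GB left
tape 9: place 128 GB, 72 GB left
tape 10: place 109 GB, 91 GB left
tape 11: place 109 GB, 91 GB left
tape 10: place 74 GB, 17 GB left
tape 9: place 69 GB, 3 GB left
tape 11: place 69 GB, 22 GB left
tape 12: place 57 GB, 143 GB left
tape 8: place 48 GB, 2 GB left
12 tapes × 200 GB = 2400 GB; used 2002 GB; unused 398 GB.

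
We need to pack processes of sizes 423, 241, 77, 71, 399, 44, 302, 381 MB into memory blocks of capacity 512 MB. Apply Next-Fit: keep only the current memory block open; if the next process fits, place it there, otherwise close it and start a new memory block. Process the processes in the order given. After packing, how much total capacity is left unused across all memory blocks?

Put 423 MB in memory block 1; 89 MB remain.
Put 241 MB in memory block 2; 271 MB remain.
Put 77 MB in memory block 2; 194 MB remain.
Put 71 MB in memory block 2; 123 MB remain.
Put 399 MB in memory block 3; 113 MB remain.
Put 44 MB in memory block 3; 69 MB remain.
Put 302 MB in memory block 4; 210 MB remain.
Put 381 MB in memory block 5; 131 MB remain.
5 memory blocks × 512 MB = 2560 MB; used 1938 MB; unused 622 MB.

622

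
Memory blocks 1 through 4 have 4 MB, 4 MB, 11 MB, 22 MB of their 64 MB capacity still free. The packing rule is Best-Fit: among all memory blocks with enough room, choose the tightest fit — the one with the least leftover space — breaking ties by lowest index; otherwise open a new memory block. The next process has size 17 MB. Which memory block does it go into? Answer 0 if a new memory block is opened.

4

Memory blocks with room: memory block 4 (22 MB).
Tightest fit is memory block 4 with 22 MB free.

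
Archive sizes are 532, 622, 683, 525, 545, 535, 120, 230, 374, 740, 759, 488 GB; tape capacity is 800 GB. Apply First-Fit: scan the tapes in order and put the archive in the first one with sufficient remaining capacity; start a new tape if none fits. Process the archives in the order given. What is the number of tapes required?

tape 1: place 532 GB, 268 GB left
tape 2: place 622 GB, 178 GB left
tape 3: place 683 GB, 117 GB left
tape 4: place 525 GB, 275 GB left
tape 5: place 545 GB, 255 GB left
tape 6: place 535 GB, 265 GB left
tape 1: place 120 GB, 148 GB left
tape 4: place 230 GB, 45 GB left
tape 7: place 374 GB, 426 GB left
tape 8: place 740 GB, 60 GB left
tape 9: place 759 GB, 41 GB left
tape 10: place 488 GB, 312 GB left
Final tapes: [532,120] [622] [683] [525,230] [545] [535] [374] [740] [759] [488].

10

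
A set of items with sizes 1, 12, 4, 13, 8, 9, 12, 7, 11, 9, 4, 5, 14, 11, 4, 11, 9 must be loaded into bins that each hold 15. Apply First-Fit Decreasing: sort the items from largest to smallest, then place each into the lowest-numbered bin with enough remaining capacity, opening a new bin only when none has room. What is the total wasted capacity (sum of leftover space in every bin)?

21

Sorted descending: 14, 13, 12, 12, 11, 11, 11, 9, 9, 9, 8, 7, 5, 4, 4, 4, 1.
Put 14 in bin 1; 1 remain.
Put 13 in bin 2; 2 remain.
Put 12 in bin 3; 3 remain.
Put 12 in bin 4; 3 remain.
Put 11 in bin 5; 4 remain.
Put 11 in bin 6; 4 remain.
Put 11 in bin 7; 4 remain.
Put 9 in bin 8; 6 remain.
Put 9 in bin 9; 6 remain.
Put 9 in bin 10; 6 remain.
Put 8 in bin 11; 7 remain.
Put 7 in bin 11; 0 remain.
Put 5 in bin 8; 1 remain.
Put 4 in bin 5; 0 remain.
Put 4 in bin 6; 0 remain.
Put 4 in bin 7; 0 remain.
Put 1 in bin 1; 0 remain.
11 bins × 15 = 165; used 144; unused 21.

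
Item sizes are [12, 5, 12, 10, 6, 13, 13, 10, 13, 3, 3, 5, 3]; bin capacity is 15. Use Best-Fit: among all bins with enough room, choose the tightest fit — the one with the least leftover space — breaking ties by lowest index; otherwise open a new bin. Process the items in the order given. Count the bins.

bin 1: place 12, 3 left
bin 2: place 5, 10 left
bin 3: place 12, 3 left
bin 2: place 10, 0 left
bin 4: place 6, 9 left
bin 5: place 13, 2 left
bin 6: place 13, 2 left
bin 7: place 10, 5 left
bin 8: place 13, 2 left
bin 1: place 3, 0 left
bin 3: place 3, 0 left
bin 7: place 5, 0 left
bin 4: place 3, 6 left
Final bins: [12,3] [5,10] [12,3] [6,3] [13] [13] [10,5] [13].

8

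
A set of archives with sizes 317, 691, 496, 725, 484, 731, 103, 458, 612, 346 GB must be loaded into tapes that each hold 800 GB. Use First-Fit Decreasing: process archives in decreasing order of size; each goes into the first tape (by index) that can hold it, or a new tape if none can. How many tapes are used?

Sorted descending: 731, 725, 691, 612, 496, 484, 458, 346, 317, 103.
tape 1: place 731 GB, 69 GB left
tape 2: place 725 GB, 75 GB left
tape 3: place 691 GB, 109 GB left
tape 4: place 612 GB, 188 GB left
tape 5: place 496 GB, 304 GB left
tape 6: place 484 GB, 316 GB left
tape 7: place 458 GB, 342 GB left
tape 8: place 346 GB, 454 GB left
tape 7: place 317 GB, 25 GB left
tape 3: place 103 GB, 6 GB left

8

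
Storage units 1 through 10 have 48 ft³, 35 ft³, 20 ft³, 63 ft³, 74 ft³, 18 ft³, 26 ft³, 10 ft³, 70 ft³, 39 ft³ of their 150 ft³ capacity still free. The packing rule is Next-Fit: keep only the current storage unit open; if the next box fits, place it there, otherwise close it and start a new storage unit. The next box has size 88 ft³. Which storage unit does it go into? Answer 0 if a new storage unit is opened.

0

Next-Fit only looks at storage unit 10, which has 39 ft³ free.
88 ft³ does not fit, so a new storage unit is opened.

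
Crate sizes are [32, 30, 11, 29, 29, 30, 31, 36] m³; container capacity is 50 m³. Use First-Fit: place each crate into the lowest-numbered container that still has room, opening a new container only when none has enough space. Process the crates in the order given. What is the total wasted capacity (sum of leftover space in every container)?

container 1: place 32 m³, 18 m³ left
container 2: place 30 m³, 20 m³ left
container 1: place 11 m³, 7 m³ left
container 3: place 29 m³, 21 m³ left
container 4: place 29 m³, 21 m³ left
container 5: place 30 m³, 20 m³ left
container 6: place 31 m³, 19 m³ left
container 7: place 36 m³, 14 m³ left
7 containers × 50 m³ = 350 m³; used 228 m³; unused 122 m³.

122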